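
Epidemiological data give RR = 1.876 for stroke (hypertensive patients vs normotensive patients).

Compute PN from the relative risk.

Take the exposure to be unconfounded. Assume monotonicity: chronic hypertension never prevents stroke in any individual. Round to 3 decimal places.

PN ≈ 0.467

Under exogeneity and monotonicity, PN = (RR − 1) / RR = 1 − 1/RR.
PN = (1.876 − 1) / 1.876 = 0.876 / 1.876 ≈ 0.4670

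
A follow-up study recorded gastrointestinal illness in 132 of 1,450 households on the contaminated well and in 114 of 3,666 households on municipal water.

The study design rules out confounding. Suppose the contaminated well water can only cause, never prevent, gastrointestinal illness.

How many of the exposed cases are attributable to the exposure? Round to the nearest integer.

about 87 cases

p₁ = P(outcome | exposed) = 132/1450 = 0.091034
p₀ = P(outcome | unexposed) = 114/3666 = 0.031097
PN = (p₁ − p₀)/p₁ = (0.091034 − 0.031097) / 0.091034 ≈ 0.65841.
Attributable cases ≈ PN × (exposed cases) = 0.65841 × 132 ≈ 86.91.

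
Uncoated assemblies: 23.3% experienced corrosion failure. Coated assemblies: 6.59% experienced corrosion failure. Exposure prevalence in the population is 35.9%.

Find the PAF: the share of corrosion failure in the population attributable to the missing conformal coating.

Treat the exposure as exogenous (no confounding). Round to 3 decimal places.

PAF ≈ 0.477

p₁ = 0.233, p₀ = 0.0659.
Overall risk P(Y=1) = π·p₁ + (1−π)·p₀ = 0.359×0.233 + 0.641×0.0659 = 0.12589.
Under exogeneity, PAF = [P(Y=1) − p₀] / P(Y=1).
PAF = (0.12589 − 0.0659) / 0.12589 ≈ 0.4765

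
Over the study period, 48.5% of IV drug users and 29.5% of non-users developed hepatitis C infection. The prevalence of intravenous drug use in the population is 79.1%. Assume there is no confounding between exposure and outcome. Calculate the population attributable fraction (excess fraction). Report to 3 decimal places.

p₁ = 0.485, p₀ = 0.295.
Overall risk P(Y=1) = π·p₁ + (1−π)·p₀ = 0.791×0.485 + 0.209×0.295 = 0.44529.
Under exogeneity, PAF = [P(Y=1) − p₀] / P(Y=1).
PAF = (0.44529 − 0.295) / 0.44529 ≈ 0.3375

PAF ≈ 0.338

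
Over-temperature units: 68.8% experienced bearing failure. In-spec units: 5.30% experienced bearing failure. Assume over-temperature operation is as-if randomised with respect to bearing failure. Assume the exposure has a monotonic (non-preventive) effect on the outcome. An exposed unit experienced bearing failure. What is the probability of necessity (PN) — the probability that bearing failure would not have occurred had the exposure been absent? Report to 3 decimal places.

PN ≈ 0.923

p₁ = 0.688, p₀ = 0.053.
Under exogeneity and monotonicity, PN = (p₁ − p₀) / p₁.
PN = (0.688 − 0.053) / 0.688 = 0.635 / 0.688 ≈ 0.9230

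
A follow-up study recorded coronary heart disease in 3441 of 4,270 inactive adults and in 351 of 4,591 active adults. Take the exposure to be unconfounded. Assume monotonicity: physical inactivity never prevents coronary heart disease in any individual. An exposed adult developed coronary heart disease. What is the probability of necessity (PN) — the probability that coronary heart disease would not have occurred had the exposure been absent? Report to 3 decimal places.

p₁ = P(outcome | exposed) = 3441/4270 = 0.80585
p₀ = P(outcome | unexposed) = 351/4591 = 0.076454
Under exogeneity and monotonicity, PN = (p₁ − p₀) / p₁.
PN = (0.80585 − 0.076454) / 0.80585 = 0.7294 / 0.80585 ≈ 0.9051

PN ≈ 0.905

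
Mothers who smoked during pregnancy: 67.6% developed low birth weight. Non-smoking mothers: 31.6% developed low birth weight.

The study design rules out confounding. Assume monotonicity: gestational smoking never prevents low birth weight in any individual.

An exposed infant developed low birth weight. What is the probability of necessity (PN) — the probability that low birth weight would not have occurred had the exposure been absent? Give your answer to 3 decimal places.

p₁ = 0.676, p₀ = 0.316.
Under exogeneity and monotonicity, PN = (p₁ − p₀) / p₁.
PN = (0.676 − 0.316) / 0.676 = 0.36 / 0.676 ≈ 0.5325

PN ≈ 0.533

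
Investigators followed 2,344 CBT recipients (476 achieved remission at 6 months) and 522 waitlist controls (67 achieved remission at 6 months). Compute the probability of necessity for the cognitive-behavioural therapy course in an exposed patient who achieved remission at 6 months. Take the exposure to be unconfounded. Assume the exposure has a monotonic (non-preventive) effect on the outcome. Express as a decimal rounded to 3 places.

p₁ = P(outcome | exposed) = 476/2344 = 0.20307
p₀ = P(outcome | unexposed) = 67/522 = 0.12835
Under exogeneity and monotonicity, PN = (p₁ − p₀) / p₁.
PN = (0.20307 − 0.12835) / 0.20307 = 0.074719 / 0.20307 ≈ 0.3679

PN ≈ 0.368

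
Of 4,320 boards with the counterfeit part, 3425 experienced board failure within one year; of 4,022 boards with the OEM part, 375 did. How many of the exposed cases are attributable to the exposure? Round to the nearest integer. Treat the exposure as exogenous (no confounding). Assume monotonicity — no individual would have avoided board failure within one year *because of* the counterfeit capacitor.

p₁ = P(outcome | exposed) = 3425/4320 = 0.79282
p₀ = P(outcome | unexposed) = 375/4022 = 0.093237
PN = (p₁ − p₀)/p₁ = (0.79282 − 0.093237) / 0.79282 ≈ 0.88240.
Attributable cases ≈ PN × (exposed cases) = 0.88240 × 3425 ≈ 3022.22.

about 3022 cases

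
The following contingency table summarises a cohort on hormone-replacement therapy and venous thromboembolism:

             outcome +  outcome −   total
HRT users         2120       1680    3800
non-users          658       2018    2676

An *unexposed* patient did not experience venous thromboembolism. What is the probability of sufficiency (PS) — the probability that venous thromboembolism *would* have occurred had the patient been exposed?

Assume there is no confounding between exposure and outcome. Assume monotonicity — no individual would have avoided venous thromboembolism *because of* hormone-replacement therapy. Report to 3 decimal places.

p₁ = P(outcome | exposed) = 2120/3800 = 0.55789
p₀ = P(outcome | unexposed) = 658/2676 = 0.24589
Under exogeneity and monotonicity, PS = (p₁ − p₀) / (1 − p₀).
PS = (0.55789 − 0.24589) / (1 − 0.24589) = 0.31201 / 0.75411 ≈ 0.4137

PS ≈ 0.414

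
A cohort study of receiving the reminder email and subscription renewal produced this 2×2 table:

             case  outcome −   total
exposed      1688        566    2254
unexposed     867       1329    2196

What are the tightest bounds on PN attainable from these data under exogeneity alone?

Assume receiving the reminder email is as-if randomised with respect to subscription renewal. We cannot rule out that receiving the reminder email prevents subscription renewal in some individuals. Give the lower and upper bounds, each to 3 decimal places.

p₁ = P(outcome | exposed) = 1688/2254 = 0.74889
p₀ = P(outcome | unexposed) = 867/2196 = 0.39481
Under exogeneity alone the bounds on PN are max{0,(p₁−p₀)/p₁} ≤ PN ≤ min{1,(1−p₀)/p₁}.
  lower = (p₁ − p₀)/p₁ = 0.35408 / 0.74889 ≈ 0.4728
  upper = min{1, (1 − p₀)/p₁} = 0.60519 / 0.74889 ≈ 0.8081

0.473 ≤ PN ≤ 0.808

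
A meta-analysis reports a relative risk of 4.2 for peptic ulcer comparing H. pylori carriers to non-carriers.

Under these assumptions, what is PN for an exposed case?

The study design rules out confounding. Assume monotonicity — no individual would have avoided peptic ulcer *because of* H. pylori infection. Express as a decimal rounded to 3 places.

PN ≈ 0.762

Under exogeneity and monotonicity, PN = (RR − 1) / RR = 1 − 1/RR.
PN = (4.2 − 1) / 4.2 = 3.2 / 4.2 ≈ 0.7619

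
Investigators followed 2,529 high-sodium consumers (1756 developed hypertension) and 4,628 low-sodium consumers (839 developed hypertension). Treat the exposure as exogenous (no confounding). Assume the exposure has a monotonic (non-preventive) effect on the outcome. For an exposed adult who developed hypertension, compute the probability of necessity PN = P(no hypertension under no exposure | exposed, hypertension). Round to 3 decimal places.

p₁ = P(outcome | exposed) = 1756/2529 = 0.69435
p₀ = P(outcome | unexposed) = 839/4628 = 0.18129
Under exogeneity and monotonicity, PN = (p₁ − p₀) / p₁.
PN = (0.69435 − 0.18129) / 0.69435 = 0.51306 / 0.69435 ≈ 0.7389

PN ≈ 0.739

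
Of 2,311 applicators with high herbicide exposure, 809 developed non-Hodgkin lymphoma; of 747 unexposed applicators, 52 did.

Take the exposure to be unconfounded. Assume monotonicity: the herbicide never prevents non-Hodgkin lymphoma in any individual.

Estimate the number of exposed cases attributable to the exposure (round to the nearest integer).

p₁ = P(outcome | exposed) = 809/2311 = 0.35006
p₀ = P(outcome | unexposed) = 52/747 = 0.069612
PN = (p₁ − p₀)/p₁ = (0.35006 − 0.069612) / 0.35006 ≈ 0.80115.
Attributable cases ≈ PN × (exposed cases) = 0.80115 × 809 ≈ 648.13.

about 648 cases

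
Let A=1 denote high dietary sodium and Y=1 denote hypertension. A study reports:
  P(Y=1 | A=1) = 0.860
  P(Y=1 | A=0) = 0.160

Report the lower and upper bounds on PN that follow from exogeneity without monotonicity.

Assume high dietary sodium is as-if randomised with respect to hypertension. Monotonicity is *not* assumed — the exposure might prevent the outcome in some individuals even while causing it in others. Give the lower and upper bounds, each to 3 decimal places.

Let p₁ = 0.86, p₀ = 0.16.
Under exogeneity alone the bounds on PN are max{0,(p₁−p₀)/p₁} ≤ PN ≤ min{1,(1−p₀)/p₁}.
  lower = (p₁ − p₀)/p₁ = 0.7 / 0.86 ≈ 0.8140
  upper = min{1, (1 − p₀)/p₁} = 0.84 / 0.86 ≈ 0.9767

0.814 ≤ PN ≤ 0.977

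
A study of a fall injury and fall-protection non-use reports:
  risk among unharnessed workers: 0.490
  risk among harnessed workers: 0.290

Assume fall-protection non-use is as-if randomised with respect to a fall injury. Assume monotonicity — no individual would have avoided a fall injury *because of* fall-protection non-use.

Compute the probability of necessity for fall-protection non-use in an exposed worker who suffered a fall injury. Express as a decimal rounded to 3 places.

PN ≈ 0.408

Let p₁ = 0.49, p₀ = 0.29.
Under exogeneity and monotonicity, PN = (p₁ − p₀) / p₁.
PN = (0.49 − 0.29) / 0.49 = 0.2 / 0.49 ≈ 0.4082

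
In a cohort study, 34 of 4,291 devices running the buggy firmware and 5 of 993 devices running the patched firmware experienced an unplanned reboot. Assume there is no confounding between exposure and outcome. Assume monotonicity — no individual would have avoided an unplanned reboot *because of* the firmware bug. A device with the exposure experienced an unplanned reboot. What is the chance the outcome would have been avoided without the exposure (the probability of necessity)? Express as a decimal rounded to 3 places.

p₁ = P(outcome | exposed) = 34/4291 = 0.0079236
p₀ = P(outcome | unexposed) = 5/993 = 0.0050352
Under exogeneity and monotonicity, PN = (p₁ − p₀) / p₁.
PN = (0.0079236 − 0.0050352) / 0.0079236 = 0.0028883 / 0.0079236 ≈ 0.3645

PN ≈ 0.365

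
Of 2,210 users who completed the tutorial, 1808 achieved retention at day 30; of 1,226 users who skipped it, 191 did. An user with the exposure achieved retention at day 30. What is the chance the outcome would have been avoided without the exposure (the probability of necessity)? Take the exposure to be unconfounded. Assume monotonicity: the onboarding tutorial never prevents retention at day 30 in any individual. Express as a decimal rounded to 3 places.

PN ≈ 0.810

p₁ = P(outcome | exposed) = 1808/2210 = 0.8181
p₀ = P(outcome | unexposed) = 191/1226 = 0.15579
Under exogeneity and monotonicity, PN = (p₁ − p₀) / p₁.
PN = (0.8181 − 0.15579) / 0.8181 = 0.66231 / 0.8181 ≈ 0.8096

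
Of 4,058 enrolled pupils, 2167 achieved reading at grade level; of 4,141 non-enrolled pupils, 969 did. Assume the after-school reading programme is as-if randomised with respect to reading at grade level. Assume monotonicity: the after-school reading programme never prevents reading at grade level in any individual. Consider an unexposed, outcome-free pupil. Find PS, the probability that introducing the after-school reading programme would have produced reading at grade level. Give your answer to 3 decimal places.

PS ≈ 0.392

p₁ = P(outcome | exposed) = 2167/4058 = 0.53401
p₀ = P(outcome | unexposed) = 969/4141 = 0.234
Under exogeneity and monotonicity, PS = (p₁ − p₀) / (1 − p₀).
PS = (0.53401 − 0.234) / (1 − 0.234) = 0.30001 / 0.766 ≈ 0.3917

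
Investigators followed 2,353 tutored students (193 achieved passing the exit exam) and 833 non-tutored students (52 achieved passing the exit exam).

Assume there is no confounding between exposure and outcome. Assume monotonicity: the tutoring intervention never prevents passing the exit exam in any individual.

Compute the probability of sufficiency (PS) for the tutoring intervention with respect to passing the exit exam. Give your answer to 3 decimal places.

p₁ = P(outcome | exposed) = 193/2353 = 0.082023
p₀ = P(outcome | unexposed) = 52/833 = 0.062425
Under exogeneity and monotonicity, PS = (p₁ − p₀) / (1 − p₀).
PS = (0.082023 − 0.062425) / (1 − 0.062425) = 0.019598 / 0.93758 ≈ 0.0209

PS ≈ 0.021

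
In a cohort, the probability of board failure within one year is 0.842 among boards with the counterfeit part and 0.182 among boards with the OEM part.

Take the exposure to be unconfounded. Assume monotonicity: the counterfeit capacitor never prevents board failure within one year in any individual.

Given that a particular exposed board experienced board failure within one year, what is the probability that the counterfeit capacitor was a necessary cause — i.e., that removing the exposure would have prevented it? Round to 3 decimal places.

PN ≈ 0.784

Let p₁ = 0.842, p₀ = 0.182.
Under exogeneity and monotonicity, PN = (p₁ − p₀) / p₁.
PN = (0.842 − 0.182) / 0.842 = 0.66 / 0.842 ≈ 0.7838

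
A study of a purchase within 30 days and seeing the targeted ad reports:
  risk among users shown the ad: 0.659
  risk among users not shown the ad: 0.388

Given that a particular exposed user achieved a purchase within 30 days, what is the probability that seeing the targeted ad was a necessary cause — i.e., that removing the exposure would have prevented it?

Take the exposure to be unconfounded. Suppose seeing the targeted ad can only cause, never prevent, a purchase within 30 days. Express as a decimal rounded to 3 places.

PN ≈ 0.411

Let p₁ = 0.659, p₀ = 0.388.
Under exogeneity and monotonicity, PN = (p₁ − p₀) / p₁.
PN = (0.659 − 0.388) / 0.659 = 0.271 / 0.659 ≈ 0.4112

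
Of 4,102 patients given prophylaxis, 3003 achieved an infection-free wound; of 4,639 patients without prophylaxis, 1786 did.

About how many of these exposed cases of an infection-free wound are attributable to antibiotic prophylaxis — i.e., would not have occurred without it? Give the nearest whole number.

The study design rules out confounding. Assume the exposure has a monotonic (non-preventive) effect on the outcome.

p₁ = P(outcome | exposed) = 3003/4102 = 0.73208
p₀ = P(outcome | unexposed) = 1786/4639 = 0.385
PN = (p₁ − p₀)/p₁ = (0.73208 − 0.385) / 0.73208 ≈ 0.47411.
Attributable cases ≈ PN × (exposed cases) = 0.47411 × 3003 ≈ 1423.74.

about 1424 cases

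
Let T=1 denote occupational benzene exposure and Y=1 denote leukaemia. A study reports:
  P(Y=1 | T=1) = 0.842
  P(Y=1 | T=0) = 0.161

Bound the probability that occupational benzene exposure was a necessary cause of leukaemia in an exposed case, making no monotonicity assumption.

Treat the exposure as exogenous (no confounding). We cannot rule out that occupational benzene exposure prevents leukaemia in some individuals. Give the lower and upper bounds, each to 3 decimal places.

Let p₁ = 0.842, p₀ = 0.161.
Under exogeneity alone the bounds on PN are max{0,(p₁−p₀)/p₁} ≤ PN ≤ min{1,(1−p₀)/p₁}.
  lower = (p₁ − p₀)/p₁ = 0.681 / 0.842 ≈ 0.8088
  upper = min{1, (1 − p₀)/p₁} = 0.839 / 0.842 ≈ 0.9964

0.809 ≤ PN ≤ 0.996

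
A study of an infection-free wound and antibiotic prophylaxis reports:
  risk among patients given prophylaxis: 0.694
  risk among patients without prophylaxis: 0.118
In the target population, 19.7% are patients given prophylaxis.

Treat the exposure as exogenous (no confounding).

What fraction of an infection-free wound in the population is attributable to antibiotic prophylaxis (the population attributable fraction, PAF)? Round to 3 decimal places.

PAF ≈ 0.490

Let p₁ = 0.694, p₀ = 0.118.
Overall risk P(Y=1) = π·p₁ + (1−π)·p₀ = 0.197×0.694 + 0.803×0.118 = 0.23147.
Under exogeneity, PAF = [P(Y=1) − p₀] / P(Y=1).
PAF = (0.23147 − 0.118) / 0.23147 ≈ 0.4902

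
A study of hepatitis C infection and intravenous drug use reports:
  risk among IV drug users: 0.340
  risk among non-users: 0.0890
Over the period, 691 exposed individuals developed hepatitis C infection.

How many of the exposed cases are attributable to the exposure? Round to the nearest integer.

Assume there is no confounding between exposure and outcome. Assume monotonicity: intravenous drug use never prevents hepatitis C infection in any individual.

Let p₁ = 0.34, p₀ = 0.089.
PN = (p₁ − p₀)/p₁ = (0.34 − 0.089) / 0.34 ≈ 0.73824.
Attributable cases ≈ PN × (exposed cases) = 0.73824 × 691 ≈ 510.12.

about 510 cases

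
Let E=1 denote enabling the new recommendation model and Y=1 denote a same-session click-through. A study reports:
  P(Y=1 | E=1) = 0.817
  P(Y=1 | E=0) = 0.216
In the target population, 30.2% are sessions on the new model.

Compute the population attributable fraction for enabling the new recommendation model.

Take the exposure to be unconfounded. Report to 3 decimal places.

PAF ≈ 0.457

Let p₁ = 0.817, p₀ = 0.216.
Overall risk P(Y=1) = π·p₁ + (1−π)·p₀ = 0.302×0.817 + 0.698×0.216 = 0.3975.
Under exogeneity, PAF = [P(Y=1) − p₀] / P(Y=1).
PAF = (0.3975 − 0.216) / 0.3975 ≈ 0.4566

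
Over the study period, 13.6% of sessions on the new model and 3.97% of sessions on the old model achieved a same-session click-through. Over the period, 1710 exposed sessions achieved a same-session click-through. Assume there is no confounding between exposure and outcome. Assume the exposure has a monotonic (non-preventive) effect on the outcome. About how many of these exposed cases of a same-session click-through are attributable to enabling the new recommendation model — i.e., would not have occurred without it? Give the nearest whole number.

p₁ = 0.136, p₀ = 0.0397.
PN = (p₁ − p₀)/p₁ = (0.136 − 0.0397) / 0.136 ≈ 0.70809.
Attributable cases ≈ PN × (exposed cases) = 0.70809 × 1710 ≈ 1210.83.

about 1211 cases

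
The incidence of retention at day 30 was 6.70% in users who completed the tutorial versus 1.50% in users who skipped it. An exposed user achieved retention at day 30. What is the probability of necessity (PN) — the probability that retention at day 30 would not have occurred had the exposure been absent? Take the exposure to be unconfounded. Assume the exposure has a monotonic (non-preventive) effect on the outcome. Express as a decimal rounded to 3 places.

PN ≈ 0.776

p₁ = 0.067, p₀ = 0.015.
Under exogeneity and monotonicity, PN = (p₁ − p₀) / p₁.
PN = (0.067 − 0.015) / 0.067 = 0.052 / 0.067 ≈ 0.7761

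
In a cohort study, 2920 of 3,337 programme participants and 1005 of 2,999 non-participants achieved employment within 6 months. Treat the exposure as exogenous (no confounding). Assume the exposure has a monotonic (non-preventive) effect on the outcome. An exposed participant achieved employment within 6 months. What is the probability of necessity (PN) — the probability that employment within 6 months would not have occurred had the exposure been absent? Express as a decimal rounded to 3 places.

p₁ = P(outcome | exposed) = 2920/3337 = 0.87504
p₀ = P(outcome | unexposed) = 1005/2999 = 0.33511
Under exogeneity and monotonicity, PN = (p₁ − p₀) / p₁.
PN = (0.87504 − 0.33511) / 0.87504 = 0.53993 / 0.87504 ≈ 0.6170

PN ≈ 0.617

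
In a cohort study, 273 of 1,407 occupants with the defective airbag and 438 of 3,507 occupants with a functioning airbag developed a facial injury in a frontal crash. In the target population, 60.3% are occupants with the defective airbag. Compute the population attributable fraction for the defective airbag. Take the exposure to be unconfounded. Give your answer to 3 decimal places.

PAF ≈ 0.250

p₁ = P(outcome | exposed) = 273/1407 = 0.19403
p₀ = P(outcome | unexposed) = 438/3507 = 0.12489
Overall risk P(Y=1) = π·p₁ + (1−π)·p₀ = 0.603×0.19403 + 0.397×0.12489 = 0.16658.
Under exogeneity, PAF = [P(Y=1) − p₀] / P(Y=1).
PAF = (0.16658 − 0.12489) / 0.16658 ≈ 0.2503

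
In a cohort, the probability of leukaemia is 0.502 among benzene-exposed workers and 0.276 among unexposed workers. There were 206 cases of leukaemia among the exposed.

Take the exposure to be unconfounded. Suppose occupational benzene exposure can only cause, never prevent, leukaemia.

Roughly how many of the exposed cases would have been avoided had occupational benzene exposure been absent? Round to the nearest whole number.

Let p₁ = 0.502, p₀ = 0.276.
PN = (p₁ − p₀)/p₁ = (0.502 − 0.276) / 0.502 ≈ 0.45020.
Attributable cases ≈ PN × (exposed cases) = 0.45020 × 206 ≈ 92.74.

about 93 cases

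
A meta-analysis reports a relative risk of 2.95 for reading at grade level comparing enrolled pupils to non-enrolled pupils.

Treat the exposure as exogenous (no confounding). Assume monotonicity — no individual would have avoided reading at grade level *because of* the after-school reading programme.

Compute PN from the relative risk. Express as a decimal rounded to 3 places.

PN ≈ 0.661

Under exogeneity and monotonicity, PN = (RR − 1) / RR = 1 − 1/RR.
PN = (2.95 − 1) / 2.95 = 1.95 / 2.95 ≈ 0.6610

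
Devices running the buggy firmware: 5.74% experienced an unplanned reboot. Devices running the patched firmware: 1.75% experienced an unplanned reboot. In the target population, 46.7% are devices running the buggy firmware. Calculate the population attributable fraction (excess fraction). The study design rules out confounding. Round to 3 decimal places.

p₁ = 0.0574, p₀ = 0.0175.
Overall risk P(Y=1) = π·p₁ + (1−π)·p₀ = 0.467×0.0574 + 0.533×0.0175 = 0.036133.
Under exogeneity, PAF = [P(Y=1) − p₀] / P(Y=1).
PAF = (0.036133 − 0.0175) / 0.036133 ≈ 0.5157

PAF ≈ 0.516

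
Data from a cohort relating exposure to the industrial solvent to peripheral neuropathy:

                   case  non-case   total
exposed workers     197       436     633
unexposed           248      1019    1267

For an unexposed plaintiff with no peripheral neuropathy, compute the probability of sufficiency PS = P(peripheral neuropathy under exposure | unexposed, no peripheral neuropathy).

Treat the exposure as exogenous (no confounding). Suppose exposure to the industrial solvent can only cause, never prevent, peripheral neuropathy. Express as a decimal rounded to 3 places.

p₁ = P(outcome | exposed) = 197/633 = 0.31122
p₀ = P(outcome | unexposed) = 248/1267 = 0.19574
Under exogeneity and monotonicity, PS = (p₁ − p₀)/(1 − p₀).
PS = (0.31122 − 0.19574) / 0.80426 ≈ 0.1436

PS ≈ 0.144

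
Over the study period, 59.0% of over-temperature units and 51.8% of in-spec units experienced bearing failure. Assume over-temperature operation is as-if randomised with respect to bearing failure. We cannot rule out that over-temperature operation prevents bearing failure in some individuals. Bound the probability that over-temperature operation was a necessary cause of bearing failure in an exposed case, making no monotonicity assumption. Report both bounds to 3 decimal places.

p₁ = 0.59, p₀ = 0.518.
Under exogeneity alone the bounds on PN are max{0,(p₁−p₀)/p₁} ≤ PN ≤ min{1,(1−p₀)/p₁}.
  lower = (p₁ − p₀)/p₁ = 0.072 / 0.59 ≈ 0.1220
  upper = min{1, (1 − p₀)/p₁} = 0.482 / 0.59 ≈ 0.8169

0.122 ≤ PN ≤ 0.817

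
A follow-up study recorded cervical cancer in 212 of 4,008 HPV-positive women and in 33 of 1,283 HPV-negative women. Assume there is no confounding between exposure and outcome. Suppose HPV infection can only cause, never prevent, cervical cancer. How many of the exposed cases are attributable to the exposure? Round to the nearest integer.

about 109 cases

p₁ = P(outcome | exposed) = 212/4008 = 0.052894
p₀ = P(outcome | unexposed) = 33/1283 = 0.025721
PN = (p₁ − p₀)/p₁ = (0.052894 − 0.025721) / 0.052894 ≈ 0.51373.
Attributable cases ≈ PN × (exposed cases) = 0.51373 × 212 ≈ 108.91.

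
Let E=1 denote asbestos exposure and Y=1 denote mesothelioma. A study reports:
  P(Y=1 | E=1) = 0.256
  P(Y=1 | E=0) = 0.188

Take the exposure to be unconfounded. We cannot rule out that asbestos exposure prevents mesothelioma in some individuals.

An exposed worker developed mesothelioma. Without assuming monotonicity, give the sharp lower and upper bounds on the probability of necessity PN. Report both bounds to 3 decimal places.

Let p₁ = 0.256, p₀ = 0.188.
Under exogeneity alone the bounds on PN are max{0,(p₁−p₀)/p₁} ≤ PN ≤ min{1,(1−p₀)/p₁}.
  lower = (p₁ − p₀)/p₁ = 0.068 / 0.256 ≈ 0.2656
  upper = min{1, (1 − p₀)/p₁} = 0.812 / 0.256 ≈ 3.1719 → capped at 1

0.266 ≤ PN ≤ 1.000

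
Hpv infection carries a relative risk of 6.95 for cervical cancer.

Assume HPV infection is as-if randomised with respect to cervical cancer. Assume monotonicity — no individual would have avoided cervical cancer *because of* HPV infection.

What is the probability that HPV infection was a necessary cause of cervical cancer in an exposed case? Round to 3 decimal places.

PN ≈ 0.856

Under exogeneity and monotonicity, PN = (RR − 1) / RR = 1 − 1/RR.
PN = (6.95 − 1) / 6.95 = 5.95 / 6.95 ≈ 0.8561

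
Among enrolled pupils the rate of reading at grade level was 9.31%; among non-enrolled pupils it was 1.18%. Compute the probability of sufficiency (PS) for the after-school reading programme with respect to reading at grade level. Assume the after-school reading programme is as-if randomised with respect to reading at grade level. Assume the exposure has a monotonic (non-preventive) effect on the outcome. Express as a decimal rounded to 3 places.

p₁ = 0.0931, p₀ = 0.0118.
Under exogeneity and monotonicity, PS = (p₁ − p₀) / (1 − p₀).
PS = (0.0931 − 0.0118) / (1 − 0.0118) = 0.0813 / 0.9882 ≈ 0.0823

PS ≈ 0.082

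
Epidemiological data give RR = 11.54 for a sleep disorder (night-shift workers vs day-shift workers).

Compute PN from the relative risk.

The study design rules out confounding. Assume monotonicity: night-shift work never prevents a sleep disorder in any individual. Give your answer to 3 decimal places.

PN ≈ 0.913

Under exogeneity and monotonicity, PN = (RR − 1) / RR = 1 − 1/RR.
PN = (11.54 − 1) / 11.54 = 10.54 / 11.54 ≈ 0.9133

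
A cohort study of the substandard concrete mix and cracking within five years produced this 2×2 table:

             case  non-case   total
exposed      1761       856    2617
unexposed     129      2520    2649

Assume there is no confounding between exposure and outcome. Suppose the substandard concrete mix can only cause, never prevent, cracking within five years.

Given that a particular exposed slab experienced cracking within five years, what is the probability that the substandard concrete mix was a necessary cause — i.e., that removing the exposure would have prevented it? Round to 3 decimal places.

p₁ = P(outcome | exposed) = 1761/2617 = 0.67291
p₀ = P(outcome | unexposed) = 129/2649 = 0.048698
Under exogeneity and monotonicity, PN = (p₁ − p₀) / p₁.
PN = (0.67291 − 0.048698) / 0.67291 = 0.62421 / 0.67291 ≈ 0.9276

PN ≈ 0.928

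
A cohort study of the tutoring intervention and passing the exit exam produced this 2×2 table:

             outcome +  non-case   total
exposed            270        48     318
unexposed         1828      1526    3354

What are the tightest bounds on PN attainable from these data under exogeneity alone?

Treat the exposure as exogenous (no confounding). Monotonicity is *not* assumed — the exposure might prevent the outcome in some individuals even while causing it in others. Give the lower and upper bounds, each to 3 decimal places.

p₁ = P(outcome | exposed) = 270/318 = 0.84906
p₀ = P(outcome | unexposed) = 1828/3354 = 0.54502
Under exogeneity alone the bounds on PN are max{0,(p₁−p₀)/p₁} ≤ PN ≤ min{1,(1−p₀)/p₁}.
  lower = (p₁ − p₀)/p₁ = 0.30404 / 0.84906 ≈ 0.3581
  upper = min{1, (1 − p₀)/p₁} = 0.45498 / 0.84906 ≈ 0.5359

0.358 ≤ PN ≤ 0.536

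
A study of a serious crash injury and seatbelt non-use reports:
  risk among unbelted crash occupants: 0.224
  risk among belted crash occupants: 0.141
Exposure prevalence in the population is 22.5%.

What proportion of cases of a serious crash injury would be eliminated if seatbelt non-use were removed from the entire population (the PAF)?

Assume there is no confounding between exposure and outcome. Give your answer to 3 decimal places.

Let p₁ = 0.224, p₀ = 0.141.
Overall risk P(Y=1) = π·p₁ + (1−π)·p₀ = 0.225×0.224 + 0.775×0.141 = 0.15968.
Under exogeneity, PAF = [P(Y=1) − p₀] / P(Y=1).
PAF = (0.15968 − 0.141) / 0.15968 ≈ 0.1170

PAF ≈ 0.117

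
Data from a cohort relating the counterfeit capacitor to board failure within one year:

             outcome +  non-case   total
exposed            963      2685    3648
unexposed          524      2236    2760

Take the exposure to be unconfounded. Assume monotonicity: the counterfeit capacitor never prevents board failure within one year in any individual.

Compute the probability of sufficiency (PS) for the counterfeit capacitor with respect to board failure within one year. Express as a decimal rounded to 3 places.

p₁ = P(outcome | exposed) = 963/3648 = 0.26398
p₀ = P(outcome | unexposed) = 524/2760 = 0.18986
Under exogeneity and monotonicity, PS = (p₁ − p₀)/(1 − p₀).
PS = (0.26398 − 0.18986) / 0.81014 ≈ 0.0915

PS ≈ 0.091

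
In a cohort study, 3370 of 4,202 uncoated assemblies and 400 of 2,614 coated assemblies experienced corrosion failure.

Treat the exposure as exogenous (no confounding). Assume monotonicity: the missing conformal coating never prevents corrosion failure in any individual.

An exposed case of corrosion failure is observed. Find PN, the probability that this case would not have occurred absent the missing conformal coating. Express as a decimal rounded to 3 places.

PN ≈ 0.809

p₁ = P(outcome | exposed) = 3370/4202 = 0.802
p₀ = P(outcome | unexposed) = 400/2614 = 0.15302
Under exogeneity and monotonicity, PN = (p₁ − p₀) / p₁.
PN = (0.802 − 0.15302) / 0.802 = 0.64898 / 0.802 ≈ 0.8092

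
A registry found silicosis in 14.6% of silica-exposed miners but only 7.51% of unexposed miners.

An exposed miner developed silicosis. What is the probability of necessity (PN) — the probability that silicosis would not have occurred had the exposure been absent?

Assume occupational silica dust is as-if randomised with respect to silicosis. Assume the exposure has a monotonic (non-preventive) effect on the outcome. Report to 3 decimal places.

p₁ = 0.146, p₀ = 0.0751.
Under exogeneity and monotonicity, PN = (p₁ − p₀) / p₁.
PN = (0.146 − 0.0751) / 0.146 = 0.0709 / 0.146 ≈ 0.4856

PN ≈ 0.486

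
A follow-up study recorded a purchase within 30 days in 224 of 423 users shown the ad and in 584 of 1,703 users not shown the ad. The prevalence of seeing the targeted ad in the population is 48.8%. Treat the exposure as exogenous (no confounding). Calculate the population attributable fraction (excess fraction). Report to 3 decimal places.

PAF ≈ 0.210

p₁ = P(outcome | exposed) = 224/423 = 0.52955
p₀ = P(outcome | unexposed) = 584/1703 = 0.34292
Overall risk P(Y=1) = π·p₁ + (1−π)·p₀ = 0.488×0.52955 + 0.512×0.34292 = 0.434.
Under exogeneity, PAF = [P(Y=1) − p₀] / P(Y=1).
PAF = (0.434 − 0.34292) / 0.434 ≈ 0.2098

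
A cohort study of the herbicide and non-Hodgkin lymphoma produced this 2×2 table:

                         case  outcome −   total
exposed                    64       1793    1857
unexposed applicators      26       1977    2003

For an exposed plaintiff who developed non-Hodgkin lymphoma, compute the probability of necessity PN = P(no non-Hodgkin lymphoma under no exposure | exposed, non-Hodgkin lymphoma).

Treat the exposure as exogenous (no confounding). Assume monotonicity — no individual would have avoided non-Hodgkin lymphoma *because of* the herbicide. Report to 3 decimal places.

PN ≈ 0.623

p₁ = P(outcome | exposed) = 64/1857 = 0.034464
p₀ = P(outcome | unexposed) = 26/2003 = 0.012981
Under exogeneity and monotonicity, PN = (p₁ − p₀) / p₁.
PN = (0.034464 − 0.012981) / 0.034464 = 0.021484 / 0.034464 ≈ 0.6234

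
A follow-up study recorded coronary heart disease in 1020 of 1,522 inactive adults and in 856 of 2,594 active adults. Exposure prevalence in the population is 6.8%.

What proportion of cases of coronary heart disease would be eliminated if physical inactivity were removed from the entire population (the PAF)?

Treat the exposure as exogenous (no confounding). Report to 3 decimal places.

p₁ = P(outcome | exposed) = 1020/1522 = 0.67017
p₀ = P(outcome | unexposed) = 856/2594 = 0.32999
Overall risk P(Y=1) = π·p₁ + (1−π)·p₀ = 0.068×0.67017 + 0.932×0.32999 = 0.35312.
Under exogeneity, PAF = [P(Y=1) − p₀] / P(Y=1).
PAF = (0.35312 − 0.32999) / 0.35312 ≈ 0.0655

PAF ≈ 0.066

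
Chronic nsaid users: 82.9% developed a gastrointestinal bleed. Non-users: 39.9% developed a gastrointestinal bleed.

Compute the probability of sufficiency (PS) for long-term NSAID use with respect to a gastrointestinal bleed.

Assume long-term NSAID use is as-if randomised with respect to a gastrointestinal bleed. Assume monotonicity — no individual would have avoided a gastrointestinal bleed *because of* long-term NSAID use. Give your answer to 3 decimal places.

PS ≈ 0.715

p₁ = 0.829, p₀ = 0.399.
Under exogeneity and monotonicity, PS = (p₁ − p₀) / (1 − p₀).
PS = (0.829 − 0.399) / (1 − 0.399) = 0.43 / 0.601 ≈ 0.7155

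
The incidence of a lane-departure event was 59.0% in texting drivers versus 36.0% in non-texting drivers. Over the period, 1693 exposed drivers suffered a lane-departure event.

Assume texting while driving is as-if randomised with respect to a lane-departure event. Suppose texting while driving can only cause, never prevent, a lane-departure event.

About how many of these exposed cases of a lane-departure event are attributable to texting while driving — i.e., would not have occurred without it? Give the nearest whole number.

p₁ = 0.59, p₀ = 0.36.
PN = (p₁ − p₀)/p₁ = (0.59 − 0.36) / 0.59 ≈ 0.38983.
Attributable cases ≈ PN × (exposed cases) = 0.38983 × 1693 ≈ 659.98.

about 660 cases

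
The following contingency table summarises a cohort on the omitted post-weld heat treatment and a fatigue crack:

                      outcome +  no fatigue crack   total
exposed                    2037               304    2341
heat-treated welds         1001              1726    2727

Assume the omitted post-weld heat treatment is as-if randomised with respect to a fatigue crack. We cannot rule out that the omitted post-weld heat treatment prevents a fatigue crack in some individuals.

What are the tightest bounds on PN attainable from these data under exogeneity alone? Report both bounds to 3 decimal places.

p₁ = P(outcome | exposed) = 2037/2341 = 0.87014
p₀ = P(outcome | unexposed) = 1001/2727 = 0.36707
Under exogeneity alone the bounds on PN are max{0,(p₁−p₀)/p₁} ≤ PN ≤ min{1,(1−p₀)/p₁}.
  lower = (p₁ − p₀)/p₁ = 0.50307 / 0.87014 ≈ 0.5781
  upper = min{1, (1 − p₀)/p₁} = 0.63293 / 0.87014 ≈ 0.7274

0.578 ≤ PN ≤ 0.727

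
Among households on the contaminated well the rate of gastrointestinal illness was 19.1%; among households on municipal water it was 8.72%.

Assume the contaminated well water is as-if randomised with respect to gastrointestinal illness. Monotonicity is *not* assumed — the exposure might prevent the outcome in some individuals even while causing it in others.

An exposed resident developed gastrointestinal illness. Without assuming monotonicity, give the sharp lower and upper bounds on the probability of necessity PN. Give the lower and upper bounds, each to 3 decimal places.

0.543 ≤ PN ≤ 1.000

p₁ = 0.191, p₀ = 0.0872.
Under exogeneity alone the bounds on PN are max{0,(p₁−p₀)/p₁} ≤ PN ≤ min{1,(1−p₀)/p₁}.
  lower = (p₁ − p₀)/p₁ = 0.1038 / 0.191 ≈ 0.5435
  upper = min{1, (1 − p₀)/p₁} = 0.9128 / 0.191 ≈ 4.7791 → capped at 1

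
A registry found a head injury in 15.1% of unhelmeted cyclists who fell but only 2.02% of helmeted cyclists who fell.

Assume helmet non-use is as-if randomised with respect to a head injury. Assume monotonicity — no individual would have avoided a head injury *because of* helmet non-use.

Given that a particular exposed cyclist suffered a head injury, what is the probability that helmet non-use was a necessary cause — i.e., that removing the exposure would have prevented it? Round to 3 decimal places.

PN ≈ 0.866

p₁ = 0.151, p₀ = 0.0202.
Under exogeneity and monotonicity, PN = (p₁ − p₀) / p₁.
PN = (0.151 − 0.0202) / 0.151 = 0.1308 / 0.151 ≈ 0.8662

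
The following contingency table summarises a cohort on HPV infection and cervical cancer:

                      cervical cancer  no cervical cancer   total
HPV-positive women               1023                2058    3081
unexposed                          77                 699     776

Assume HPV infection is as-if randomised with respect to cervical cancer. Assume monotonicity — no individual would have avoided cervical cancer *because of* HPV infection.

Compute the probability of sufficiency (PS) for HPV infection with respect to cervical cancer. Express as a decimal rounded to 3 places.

PS ≈ 0.258

p₁ = P(outcome | exposed) = 1023/3081 = 0.33204
p₀ = P(outcome | unexposed) = 77/776 = 0.099227
Under exogeneity and monotonicity, PS = (p₁ − p₀)/(1 − p₀).
PS = (0.33204 − 0.099227) / 0.90077 ≈ 0.2585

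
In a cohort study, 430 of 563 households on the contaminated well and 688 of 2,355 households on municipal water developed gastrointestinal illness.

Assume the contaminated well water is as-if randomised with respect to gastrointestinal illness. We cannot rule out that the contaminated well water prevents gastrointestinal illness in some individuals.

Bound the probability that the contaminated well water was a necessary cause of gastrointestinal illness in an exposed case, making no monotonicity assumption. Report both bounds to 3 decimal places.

p₁ = P(outcome | exposed) = 430/563 = 0.76377
p₀ = P(outcome | unexposed) = 688/2355 = 0.29214
Under exogeneity alone the bounds on PN are max{0,(p₁−p₀)/p₁} ≤ PN ≤ min{1,(1−p₀)/p₁}.
  lower = (p₁ − p₀)/p₁ = 0.47162 / 0.76377 ≈ 0.6175
  upper = min{1, (1 − p₀)/p₁} = 0.70786 / 0.76377 ≈ 0.9268

0.617 ≤ PN ≤ 0.927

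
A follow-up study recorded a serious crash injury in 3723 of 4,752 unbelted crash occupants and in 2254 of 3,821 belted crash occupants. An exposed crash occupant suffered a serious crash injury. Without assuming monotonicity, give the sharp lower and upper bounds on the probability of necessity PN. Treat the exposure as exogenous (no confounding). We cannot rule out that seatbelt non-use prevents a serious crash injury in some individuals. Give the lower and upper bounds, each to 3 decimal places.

0.247 ≤ PN ≤ 0.523

p₁ = P(outcome | exposed) = 3723/4752 = 0.78346
p₀ = P(outcome | unexposed) = 2254/3821 = 0.5899
Under exogeneity alone the bounds on PN are max{0,(p₁−p₀)/p₁} ≤ PN ≤ min{1,(1−p₀)/p₁}.
  lower = (p₁ − p₀)/p₁ = 0.19356 / 0.78346 ≈ 0.2471
  upper = min{1, (1 − p₀)/p₁} = 0.4101 / 0.78346 ≈ 0.5235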